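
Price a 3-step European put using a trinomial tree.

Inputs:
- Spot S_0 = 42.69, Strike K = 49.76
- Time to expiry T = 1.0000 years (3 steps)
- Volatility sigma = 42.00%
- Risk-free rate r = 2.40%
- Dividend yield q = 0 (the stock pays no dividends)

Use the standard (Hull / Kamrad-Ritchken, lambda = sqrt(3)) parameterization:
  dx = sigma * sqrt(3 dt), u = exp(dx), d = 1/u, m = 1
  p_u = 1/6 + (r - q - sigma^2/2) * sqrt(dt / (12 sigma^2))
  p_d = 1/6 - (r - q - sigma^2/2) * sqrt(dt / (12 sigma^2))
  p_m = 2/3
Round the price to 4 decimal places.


Answer: Price = V(0,0) = 11.0750

Derivation:
dt = T/N = 0.333333; dx = sigma*sqrt(3*dt) = 0.420000
u = exp(dx) = 1.521962; d = 1/u = 0.657047
p_u = 0.141190, p_m = 0.666667, p_d = 0.192143
Discount per step: exp(-r*dt) = 0.992032
Stock lattice S(k, j) with j the centered position index:
  k=0: S(0,+0) = 42.6900
  k=1: S(1,-1) = 28.0493; S(1,+0) = 42.6900; S(1,+1) = 64.9725
  k=2: S(2,-2) = 18.4297; S(2,-1) = 28.0493; S(2,+0) = 42.6900; S(2,+1) = 64.9725; S(2,+2) = 98.8857
  k=3: S(3,-3) = 12.1092; S(3,-2) = 18.4297; S(3,-1) = 28.0493; S(3,+0) = 42.6900; S(3,+1) = 64.9725; S(3,+2) = 98.8857; S(3,+3) = 150.5002
Terminal payoffs V(N, j) = max(K - S_T, 0):
  V(3,-3) = 37.650810; V(3,-2) = 31.330278; V(3,-1) = 21.710671; V(3,+0) = 7.070000; V(3,+1) = 0.000000; V(3,+2) = 0.000000; V(3,+3) = 0.000000
Backward induction: V(k, j) = exp(-r*dt) * [p_u * V(k+1, j+1) + p_m * V(k+1, j) + p_d * V(k+1, j-1)]
  V(2,-2) = exp(-r*dt) * [p_u*21.710671 + p_m*31.330278 + p_d*37.650810] = 30.938029
  V(2,-1) = exp(-r*dt) * [p_u*7.070000 + p_m*21.710671 + p_d*31.330278] = 21.320637
  V(2,+0) = exp(-r*dt) * [p_u*0.000000 + p_m*7.070000 + p_d*21.710671] = 8.814088
  V(2,+1) = exp(-r*dt) * [p_u*0.000000 + p_m*0.000000 + p_d*7.070000] = 1.347626
  V(2,+2) = exp(-r*dt) * [p_u*0.000000 + p_m*0.000000 + p_d*0.000000] = 0.000000
  V(1,-1) = exp(-r*dt) * [p_u*8.814088 + p_m*21.320637 + p_d*30.938029] = 21.232206
  V(1,+0) = exp(-r*dt) * [p_u*1.347626 + p_m*8.814088 + p_d*21.320637] = 10.081960
  V(1,+1) = exp(-r*dt) * [p_u*0.000000 + p_m*1.347626 + p_d*8.814088] = 2.571328
  V(0,+0) = exp(-r*dt) * [p_u*2.571328 + p_m*10.081960 + p_d*21.232206] = 11.075015


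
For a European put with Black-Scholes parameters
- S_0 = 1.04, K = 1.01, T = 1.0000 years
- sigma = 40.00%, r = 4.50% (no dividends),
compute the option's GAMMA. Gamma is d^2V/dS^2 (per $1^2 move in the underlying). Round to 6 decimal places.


d1 = 0.3856759558; d2 = -0.0143240442
phi(d1) = 0.3703482482; exp(-qT) = 1.0000000000; exp(-rT) = 0.9559974818
Gamma = exp(-qT) * phi(d1) / (S * sigma * sqrt(T)) = 1.0000000000 * 0.3703482482 / (1.0400 * 0.4000 * 1.0000000000) = 0.890260

Answer: Gamma = 0.890260


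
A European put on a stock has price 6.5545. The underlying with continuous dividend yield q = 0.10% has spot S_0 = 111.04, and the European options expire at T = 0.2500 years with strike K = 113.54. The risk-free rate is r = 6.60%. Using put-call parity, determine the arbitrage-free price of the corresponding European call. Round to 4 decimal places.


Put-call parity: C - P = S_0 * exp(-qT) - K * exp(-rT).
S_0 * exp(-qT) = 111.0400 * 0.99975003 = 111.01224347
K * exp(-rT) = 113.5400 * 0.98363538 = 111.68196098
C = P + S*exp(-qT) - K*exp(-rT)
C = 6.5545 + 111.01224347 - 111.68196098 = 5.8848

Answer: Call price = 5.8848


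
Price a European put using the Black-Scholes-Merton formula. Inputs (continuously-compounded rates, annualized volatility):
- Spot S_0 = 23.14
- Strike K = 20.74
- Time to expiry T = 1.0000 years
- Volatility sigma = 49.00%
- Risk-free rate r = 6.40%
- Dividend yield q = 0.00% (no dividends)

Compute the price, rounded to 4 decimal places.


d1 = (ln(S/K) + (r - q + 0.5*sigma^2) * T) / (sigma * sqrt(T)) = 0.59907861
d2 = d1 - sigma * sqrt(T) = 0.10907861
exp(-rT) = 0.93800500; exp(-qT) = 1.00000000
P = K * exp(-rT) * N(-d2) - S_0 * exp(-qT) * N(-d1)
N(-d1) = 0.27456023; N(-d2) = 0.45657007
P = 20.7400 * 0.93800500 * 0.45657007 - 23.1400 * 1.00000000 * 0.27456023 = 2.5289

Answer: Price = 2.5289


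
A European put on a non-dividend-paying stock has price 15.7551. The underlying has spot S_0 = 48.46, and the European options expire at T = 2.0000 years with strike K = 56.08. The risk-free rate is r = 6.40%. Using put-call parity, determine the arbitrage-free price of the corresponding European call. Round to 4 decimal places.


Put-call parity: C - P = S_0 * exp(-qT) - K * exp(-rT).
S_0 * exp(-qT) = 48.4600 * 1.00000000 = 48.46000000
K * exp(-rT) = 56.0800 * 0.87985338 = 49.34217750
C = P + S*exp(-qT) - K*exp(-rT)
C = 15.7551 + 48.46000000 - 49.34217750 = 14.8729

Answer: Call price = 14.8729


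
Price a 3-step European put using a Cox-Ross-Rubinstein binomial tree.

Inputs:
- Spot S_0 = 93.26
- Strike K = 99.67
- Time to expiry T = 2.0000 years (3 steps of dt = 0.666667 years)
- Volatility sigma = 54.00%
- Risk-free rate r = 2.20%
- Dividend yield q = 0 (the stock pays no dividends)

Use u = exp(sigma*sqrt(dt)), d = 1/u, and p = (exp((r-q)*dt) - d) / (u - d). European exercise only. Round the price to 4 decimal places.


dt = T/N = 0.666667
u = exp(sigma*sqrt(dt)) = 1.554118; d = 1/u = 0.643452
p = (exp((r-q)*dt) - d) / (u - d) = 0.407749
Discount per step: exp(-r*dt) = 0.985440
Stock lattice S(k, i) with i counting down-moves:
  k=0: S(0,0) = 93.2600
  k=1: S(1,0) = 144.9370; S(1,1) = 60.0083
  k=2: S(2,0) = 225.2493; S(2,1) = 93.2600; S(2,2) = 38.6125
  k=3: S(3,0) = 350.0639; S(3,1) = 144.9370; S(3,2) = 60.0083; S(3,3) = 24.8453
Terminal payoffs V(N, i) = max(K - S_T, 0):
  V(3,0) = 0.000000; V(3,1) = 0.000000; V(3,2) = 39.661685; V(3,3) = 74.824744
Backward induction: V(k, i) = exp(-r*dt) * [p * V(k+1, i) + (1-p) * V(k+1, i+1)].
  V(2,0) = exp(-r*dt) * [p*0.000000 + (1-p)*0.000000] = 0.000000
  V(2,1) = exp(-r*dt) * [p*0.000000 + (1-p)*39.661685] = 23.147683
  V(2,2) = exp(-r*dt) * [p*39.661685 + (1-p)*74.824744] = 59.606383
  V(1,0) = exp(-r*dt) * [p*0.000000 + (1-p)*23.147683] = 13.509643
  V(1,1) = exp(-r*dt) * [p*23.147683 + (1-p)*59.606383] = 44.088991
  V(0,0) = exp(-r*dt) * [p*13.509643 + (1-p)*44.088991] = 31.159922

Answer: Price = V(0,0) = 31.1599


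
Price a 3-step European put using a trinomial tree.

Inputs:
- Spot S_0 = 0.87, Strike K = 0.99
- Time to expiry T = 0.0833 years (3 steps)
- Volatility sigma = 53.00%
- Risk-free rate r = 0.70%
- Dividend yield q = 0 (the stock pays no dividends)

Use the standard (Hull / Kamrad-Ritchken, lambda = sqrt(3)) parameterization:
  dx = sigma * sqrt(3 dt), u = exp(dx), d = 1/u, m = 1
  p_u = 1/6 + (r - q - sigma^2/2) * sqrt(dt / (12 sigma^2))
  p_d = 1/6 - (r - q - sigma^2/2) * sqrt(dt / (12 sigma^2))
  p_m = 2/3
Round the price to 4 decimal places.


Answer: Price = V(0,0) = 0.1352

Derivation:
dt = T/N = 0.027767; dx = sigma*sqrt(3*dt) = 0.152967
u = exp(dx) = 1.165287; d = 1/u = 0.858158
p_u = 0.154555, p_m = 0.666667, p_d = 0.178779
Discount per step: exp(-r*dt) = 0.999806
Stock lattice S(k, j) with j the centered position index:
  k=0: S(0,+0) = 0.8700
  k=1: S(1,-1) = 0.7466; S(1,+0) = 0.8700; S(1,+1) = 1.0138
  k=2: S(2,-2) = 0.6407; S(2,-1) = 0.7466; S(2,+0) = 0.8700; S(2,+1) = 1.0138; S(2,+2) = 1.1814
  k=3: S(3,-3) = 0.5498; S(3,-2) = 0.6407; S(3,-1) = 0.7466; S(3,+0) = 0.8700; S(3,+1) = 1.0138; S(3,+2) = 1.1814; S(3,+3) = 1.3766
Terminal payoffs V(N, j) = max(K - S_T, 0):
  V(3,-3) = 0.440180; V(3,-2) = 0.349302; V(3,-1) = 0.243403; V(3,+0) = 0.120000; V(3,+1) = 0.000000; V(3,+2) = 0.000000; V(3,+3) = 0.000000
Backward induction: V(k, j) = exp(-r*dt) * [p_u * V(k+1, j+1) + p_m * V(k+1, j) + p_d * V(k+1, j-1)]
  V(2,-2) = exp(-r*dt) * [p_u*0.243403 + p_m*0.349302 + p_d*0.440180] = 0.349114
  V(2,-1) = exp(-r*dt) * [p_u*0.120000 + p_m*0.243403 + p_d*0.349302] = 0.243215
  V(2,+0) = exp(-r*dt) * [p_u*0.000000 + p_m*0.120000 + p_d*0.243403] = 0.123491
  V(2,+1) = exp(-r*dt) * [p_u*0.000000 + p_m*0.000000 + p_d*0.120000] = 0.021449
  V(2,+2) = exp(-r*dt) * [p_u*0.000000 + p_m*0.000000 + p_d*0.000000] = 0.000000
  V(1,-1) = exp(-r*dt) * [p_u*0.123491 + p_m*0.243215 + p_d*0.349114] = 0.243596
  V(1,+0) = exp(-r*dt) * [p_u*0.021449 + p_m*0.123491 + p_d*0.243215] = 0.129099
  V(1,+1) = exp(-r*dt) * [p_u*0.000000 + p_m*0.021449 + p_d*0.123491] = 0.036370
  V(0,+0) = exp(-r*dt) * [p_u*0.036370 + p_m*0.129099 + p_d*0.243596] = 0.135211


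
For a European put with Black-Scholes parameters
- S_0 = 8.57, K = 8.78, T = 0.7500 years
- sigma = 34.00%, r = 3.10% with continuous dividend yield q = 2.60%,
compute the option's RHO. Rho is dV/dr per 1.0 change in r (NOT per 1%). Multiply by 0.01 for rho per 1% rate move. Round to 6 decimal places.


d1 = 0.0777430155; d2 = -0.2167056218
phi(d1) = 0.3977385013; exp(-qT) = 0.9806888952; exp(-rT) = 0.9770181987
N(-d2) = 0.5857811167
Rho = -K*T*exp(-rT)*N(-d2) = -8.7800 * 0.7500 * 0.9770181987 * 0.5857811167 = -3.768719

Answer: Rho = -3.768719


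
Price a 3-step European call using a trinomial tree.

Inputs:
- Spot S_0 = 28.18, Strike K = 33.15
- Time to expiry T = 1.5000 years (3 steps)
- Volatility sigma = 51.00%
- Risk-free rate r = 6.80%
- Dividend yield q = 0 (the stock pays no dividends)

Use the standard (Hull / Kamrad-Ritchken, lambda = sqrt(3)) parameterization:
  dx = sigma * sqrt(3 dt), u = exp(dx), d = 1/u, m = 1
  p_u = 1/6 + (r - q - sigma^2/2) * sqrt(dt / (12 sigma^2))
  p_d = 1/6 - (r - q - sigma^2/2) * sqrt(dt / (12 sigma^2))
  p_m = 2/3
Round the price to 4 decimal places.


Answer: Price = V(0,0) = 6.2832

Derivation:
dt = T/N = 0.500000; dx = sigma*sqrt(3*dt) = 0.624620
u = exp(dx) = 1.867536; d = 1/u = 0.535465
p_u = 0.141832, p_m = 0.666667, p_d = 0.191502
Discount per step: exp(-r*dt) = 0.966572
Stock lattice S(k, j) with j the centered position index:
  k=0: S(0,+0) = 28.1800
  k=1: S(1,-1) = 15.0894; S(1,+0) = 28.1800; S(1,+1) = 52.6272
  k=2: S(2,-2) = 8.0798; S(2,-1) = 15.0894; S(2,+0) = 28.1800; S(2,+1) = 52.6272; S(2,+2) = 98.2831
  k=3: S(3,-3) = 4.3265; S(3,-2) = 8.0798; S(3,-1) = 15.0894; S(3,+0) = 28.1800; S(3,+1) = 52.6272; S(3,+2) = 98.2831; S(3,+3) = 183.5473
Terminal payoffs V(N, j) = max(S_T - K, 0):
  V(3,-3) = 0.000000; V(3,-2) = 0.000000; V(3,-1) = 0.000000; V(3,+0) = 0.000000; V(3,+1) = 19.477163; V(3,+2) = 65.133118; V(3,+3) = 150.397256
Backward induction: V(k, j) = exp(-r*dt) * [p_u * V(k+1, j+1) + p_m * V(k+1, j) + p_d * V(k+1, j-1)]
  V(2,-2) = exp(-r*dt) * [p_u*0.000000 + p_m*0.000000 + p_d*0.000000] = 0.000000
  V(2,-1) = exp(-r*dt) * [p_u*0.000000 + p_m*0.000000 + p_d*0.000000] = 0.000000
  V(2,+0) = exp(-r*dt) * [p_u*19.477163 + p_m*0.000000 + p_d*0.000000] = 2.670131
  V(2,+1) = exp(-r*dt) * [p_u*65.133118 + p_m*19.477163 + p_d*0.000000] = 21.479836
  V(2,+2) = exp(-r*dt) * [p_u*150.397256 + p_m*65.133118 + p_d*19.477163] = 66.193782
  V(1,-1) = exp(-r*dt) * [p_u*2.670131 + p_m*0.000000 + p_d*0.000000] = 0.366049
  V(1,+0) = exp(-r*dt) * [p_u*21.479836 + p_m*2.670131 + p_d*0.000000] = 4.665260
  V(1,+1) = exp(-r*dt) * [p_u*66.193782 + p_m*21.479836 + p_d*2.670131] = 23.409968
  V(0,+0) = exp(-r*dt) * [p_u*23.409968 + p_m*4.665260 + p_d*0.366049] = 6.283241


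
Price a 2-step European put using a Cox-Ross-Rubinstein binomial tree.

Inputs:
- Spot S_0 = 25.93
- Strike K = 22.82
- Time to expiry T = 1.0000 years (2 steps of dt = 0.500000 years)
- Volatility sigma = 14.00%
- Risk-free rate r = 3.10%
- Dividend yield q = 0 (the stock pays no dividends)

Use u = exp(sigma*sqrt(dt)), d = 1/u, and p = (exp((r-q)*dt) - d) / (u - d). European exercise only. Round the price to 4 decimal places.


Answer: Price = V(0,0) = 0.2984

Derivation:
dt = T/N = 0.500000
u = exp(sigma*sqrt(dt)) = 1.104061; d = 1/u = 0.905747
p = (exp((r-q)*dt) - d) / (u - d) = 0.554039
Discount per step: exp(-r*dt) = 0.984620
Stock lattice S(k, i) with i counting down-moves:
  k=0: S(0,0) = 25.9300
  k=1: S(1,0) = 28.6283; S(1,1) = 23.4860
  k=2: S(2,0) = 31.6074; S(2,1) = 25.9300; S(2,2) = 21.2724
Terminal payoffs V(N, i) = max(K - S_T, 0):
  V(2,0) = 0.000000; V(2,1) = 0.000000; V(2,2) = 1.547595
Backward induction: V(k, i) = exp(-r*dt) * [p * V(k+1, i) + (1-p) * V(k+1, i+1)].
  V(1,0) = exp(-r*dt) * [p*0.000000 + (1-p)*0.000000] = 0.000000
  V(1,1) = exp(-r*dt) * [p*0.000000 + (1-p)*1.547595] = 0.679551
  V(0,0) = exp(-r*dt) * [p*0.000000 + (1-p)*0.679551] = 0.298392


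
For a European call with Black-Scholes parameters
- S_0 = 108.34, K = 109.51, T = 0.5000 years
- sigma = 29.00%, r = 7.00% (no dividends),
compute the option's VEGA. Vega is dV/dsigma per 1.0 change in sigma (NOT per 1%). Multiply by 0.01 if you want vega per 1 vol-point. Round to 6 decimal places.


Answer: Vega = 29.825968

Derivation:
d1 = 0.2208297450; d2 = 0.0157687784
phi(d1) = 0.3893325480; exp(-qT) = 1.0000000000; exp(-rT) = 0.9656054163
Vega = S * exp(-qT) * phi(d1) * sqrt(T) = 108.3400 * 1.0000000000 * 0.3893325480 * 0.7071067812 = 29.825968


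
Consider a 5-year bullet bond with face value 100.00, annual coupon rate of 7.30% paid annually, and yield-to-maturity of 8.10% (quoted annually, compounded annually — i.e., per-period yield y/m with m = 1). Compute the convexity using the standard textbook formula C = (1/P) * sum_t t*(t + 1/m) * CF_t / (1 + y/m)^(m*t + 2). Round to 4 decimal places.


Answer: Convexity = 21.2840

Derivation:
Coupon per period c = face * coupon_rate / m = 7.300000
Periods per year m = 1; per-period yield y/m = 0.081000
Number of cashflows N = 5
Cashflows (t years, CF_t, discount factor 1/(1+y/m)^(m*t), PV):
  t = 1.0000: CF_t = 7.300000, DF = 0.925069, PV = 6.753006
  t = 2.0000: CF_t = 7.300000, DF = 0.855753, PV = 6.247000
  t = 3.0000: CF_t = 7.300000, DF = 0.791631, PV = 5.778908
  t = 4.0000: CF_t = 7.300000, DF = 0.732314, PV = 5.345891
  t = 5.0000: CF_t = 107.300000, DF = 0.677441, PV = 72.689428
Price P = sum_t PV_t = 96.814233
Convexity numerator sum_t t*(t + 1/m) * CF_t / (1+y/m)^(m*t + 2):
  t = 1.0000: term = 11.557816
  t = 2.0000: term = 32.075345
  t = 3.0000: term = 59.343839
  t = 4.0000: term = 91.495280
  t = 5.0000: term = 1866.126667
Convexity = (1/P) * sum = 2060.598947 / 96.814233 = 21.284050


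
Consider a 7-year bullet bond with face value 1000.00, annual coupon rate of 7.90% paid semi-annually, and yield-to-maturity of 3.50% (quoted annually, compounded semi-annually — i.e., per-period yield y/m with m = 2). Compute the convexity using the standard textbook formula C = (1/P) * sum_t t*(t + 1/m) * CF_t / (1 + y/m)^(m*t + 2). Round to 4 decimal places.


Answer: Convexity = 38.2755

Derivation:
Coupon per period c = face * coupon_rate / m = 39.500000
Periods per year m = 2; per-period yield y/m = 0.017500
Number of cashflows N = 14
Cashflows (t years, CF_t, discount factor 1/(1+y/m)^(m*t), PV):
  t = 0.5000: CF_t = 39.500000, DF = 0.982801, PV = 38.820639
  t = 1.0000: CF_t = 39.500000, DF = 0.965898, PV = 38.152962
  t = 1.5000: CF_t = 39.500000, DF = 0.949285, PV = 37.496769
  t = 2.0000: CF_t = 39.500000, DF = 0.932959, PV = 36.851861
  t = 2.5000: CF_t = 39.500000, DF = 0.916913, PV = 36.218045
  t = 3.0000: CF_t = 39.500000, DF = 0.901143, PV = 35.595130
  t = 3.5000: CF_t = 39.500000, DF = 0.885644, PV = 34.982929
  t = 4.0000: CF_t = 39.500000, DF = 0.870412, PV = 34.381257
  t = 4.5000: CF_t = 39.500000, DF = 0.855441, PV = 33.789933
  t = 5.0000: CF_t = 39.500000, DF = 0.840729, PV = 33.208780
  t = 5.5000: CF_t = 39.500000, DF = 0.826269, PV = 32.637621
  t = 6.0000: CF_t = 39.500000, DF = 0.812058, PV = 32.076286
  t = 6.5000: CF_t = 39.500000, DF = 0.798091, PV = 31.524606
  t = 7.0000: CF_t = 1039.500000, DF = 0.784365, PV = 815.347311
Price P = sum_t PV_t = 1271.084129
Convexity numerator sum_t t*(t + 1/m) * CF_t / (1+y/m)^(m*t + 2):
  t = 0.5000: term = 18.748384
  t = 1.0000: term = 55.277791
  t = 1.5000: term = 108.654136
  t = 2.0000: term = 177.975652
  t = 2.5000: term = 262.371969
  t = 3.0000: term = 361.003200
  t = 3.5000: term = 473.059066
  t = 4.0000: term = 597.758034
  t = 4.5000: term = 734.346479
  t = 5.0000: term = 882.097873
  t = 5.5000: term = 1040.311987
  t = 6.0000: term = 1208.314124
  t = 6.5000: term = 1385.454360
  t = 7.0000: term = 41345.962911
Convexity = (1/P) * sum = 48651.335966 / 1271.084129 = 38.275465


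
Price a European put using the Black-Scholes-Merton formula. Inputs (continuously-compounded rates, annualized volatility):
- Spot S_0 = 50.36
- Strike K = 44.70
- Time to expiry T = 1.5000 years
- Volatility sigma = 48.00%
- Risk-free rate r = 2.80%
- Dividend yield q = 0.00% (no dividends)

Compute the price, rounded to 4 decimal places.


d1 = (ln(S/K) + (r - q + 0.5*sigma^2) * T) / (sigma * sqrt(T)) = 0.56818586
d2 = d1 - sigma * sqrt(T) = -0.01969167
exp(-rT) = 0.95886978; exp(-qT) = 1.00000000
P = K * exp(-rT) * N(-d2) - S_0 * exp(-qT) * N(-d1)
N(-d1) = 0.28495438; N(-d2) = 0.50785533
P = 44.7000 * 0.95886978 * 0.50785533 - 50.3600 * 1.00000000 * 0.28495438 = 7.4171

Answer: Price = 7.4171


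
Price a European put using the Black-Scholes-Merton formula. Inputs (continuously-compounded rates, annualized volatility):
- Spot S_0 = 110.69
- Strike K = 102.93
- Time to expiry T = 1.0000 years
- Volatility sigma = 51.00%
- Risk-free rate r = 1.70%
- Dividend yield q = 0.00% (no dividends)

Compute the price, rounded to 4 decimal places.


d1 = (ln(S/K) + (r - q + 0.5*sigma^2) * T) / (sigma * sqrt(T)) = 0.43085168
d2 = d1 - sigma * sqrt(T) = -0.07914832
exp(-rT) = 0.98314368; exp(-qT) = 1.00000000
P = K * exp(-rT) * N(-d2) - S_0 * exp(-qT) * N(-d1)
N(-d1) = 0.33328811; N(-d2) = 0.53154268
P = 102.9300 * 0.98314368 * 0.53154268 - 110.6900 * 1.00000000 * 0.33328811 = 16.8978

Answer: Price = 16.8978


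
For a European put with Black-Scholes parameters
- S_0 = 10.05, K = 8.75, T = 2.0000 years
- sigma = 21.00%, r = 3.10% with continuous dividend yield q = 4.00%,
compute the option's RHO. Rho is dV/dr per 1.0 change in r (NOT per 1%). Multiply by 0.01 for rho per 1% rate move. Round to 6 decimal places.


Answer: Rho = -6.553973

Derivation:
d1 = 0.5543007840; d2 = 0.2573159359
phi(d1) = 0.3421304394; exp(-qT) = 0.9231163464; exp(-rT) = 0.9398828868
N(-d2) = 0.3984674457
Rho = -K*T*exp(-rT)*N(-d2) = -8.7500 * 2.0000 * 0.9398828868 * 0.3984674457 = -6.553973


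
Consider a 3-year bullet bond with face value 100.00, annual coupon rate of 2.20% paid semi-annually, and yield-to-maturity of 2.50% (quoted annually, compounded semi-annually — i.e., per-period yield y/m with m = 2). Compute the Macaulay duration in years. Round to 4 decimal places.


Coupon per period c = face * coupon_rate / m = 1.100000
Periods per year m = 2; per-period yield y/m = 0.012500
Number of cashflows N = 6
Cashflows (t years, CF_t, discount factor 1/(1+y/m)^(m*t), PV):
  t = 0.5000: CF_t = 1.100000, DF = 0.987654, PV = 1.086420
  t = 1.0000: CF_t = 1.100000, DF = 0.975461, PV = 1.073007
  t = 1.5000: CF_t = 1.100000, DF = 0.963418, PV = 1.059760
  t = 2.0000: CF_t = 1.100000, DF = 0.951524, PV = 1.046677
  t = 2.5000: CF_t = 1.100000, DF = 0.939777, PV = 1.033755
  t = 3.0000: CF_t = 101.100000, DF = 0.928175, PV = 93.838480
Price P = sum_t PV_t = 99.138099
Macaulay numerator sum_t t * PV_t:
  t * PV_t at t = 0.5000: 0.543210
  t * PV_t at t = 1.0000: 1.073007
  t * PV_t at t = 1.5000: 1.589640
  t * PV_t at t = 2.0000: 2.093353
  t * PV_t at t = 2.5000: 2.584387
  t * PV_t at t = 3.0000: 281.515440
Macaulay duration D = (sum_t t * PV_t) / P = 289.399037 / 99.138099 = 2.919151

Answer: Macaulay duration = 2.9192 years


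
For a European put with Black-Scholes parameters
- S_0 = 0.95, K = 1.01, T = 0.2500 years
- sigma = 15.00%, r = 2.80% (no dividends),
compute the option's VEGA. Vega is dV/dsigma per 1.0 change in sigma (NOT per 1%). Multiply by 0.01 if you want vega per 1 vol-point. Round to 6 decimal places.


d1 = -0.6857483365; d2 = -0.7607483365
phi(d1) = 0.3153525929; exp(-qT) = 1.0000000000; exp(-rT) = 0.9930244429
Vega = S * exp(-qT) * phi(d1) * sqrt(T) = 0.9500 * 1.0000000000 * 0.3153525929 * 0.5000000000 = 0.149792

Answer: Vega = 0.149792


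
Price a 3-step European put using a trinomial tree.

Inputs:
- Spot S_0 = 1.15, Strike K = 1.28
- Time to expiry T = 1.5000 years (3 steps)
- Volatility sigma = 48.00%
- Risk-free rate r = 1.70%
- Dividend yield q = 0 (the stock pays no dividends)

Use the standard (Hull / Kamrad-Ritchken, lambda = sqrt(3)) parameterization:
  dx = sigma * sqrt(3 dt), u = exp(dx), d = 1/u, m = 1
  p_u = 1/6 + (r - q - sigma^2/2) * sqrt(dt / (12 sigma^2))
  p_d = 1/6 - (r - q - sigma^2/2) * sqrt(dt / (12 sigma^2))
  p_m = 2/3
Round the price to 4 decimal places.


Answer: Price = V(0,0) = 0.3225

Derivation:
dt = T/N = 0.500000; dx = sigma*sqrt(3*dt) = 0.587878
u = exp(dx) = 1.800164; d = 1/u = 0.555505
p_u = 0.124906, p_m = 0.666667, p_d = 0.208427
Discount per step: exp(-r*dt) = 0.991536
Stock lattice S(k, j) with j the centered position index:
  k=0: S(0,+0) = 1.1500
  k=1: S(1,-1) = 0.6388; S(1,+0) = 1.1500; S(1,+1) = 2.0702
  k=2: S(2,-2) = 0.3549; S(2,-1) = 0.6388; S(2,+0) = 1.1500; S(2,+1) = 2.0702; S(2,+2) = 3.7267
  k=3: S(3,-3) = 0.1971; S(3,-2) = 0.3549; S(3,-1) = 0.6388; S(3,+0) = 1.1500; S(3,+1) = 2.0702; S(3,+2) = 3.7267; S(3,+3) = 6.7086
Terminal payoffs V(N, j) = max(K - S_T, 0):
  V(3,-3) = 1.082866; V(3,-2) = 0.925126; V(3,-1) = 0.641169; V(3,+0) = 0.130000; V(3,+1) = 0.000000; V(3,+2) = 0.000000; V(3,+3) = 0.000000
Backward induction: V(k, j) = exp(-r*dt) * [p_u * V(k+1, j+1) + p_m * V(k+1, j) + p_d * V(k+1, j-1)]
  V(2,-2) = exp(-r*dt) * [p_u*0.641169 + p_m*0.925126 + p_d*1.082866] = 0.914727
  V(2,-1) = exp(-r*dt) * [p_u*0.130000 + p_m*0.641169 + p_d*0.925126] = 0.631118
  V(2,+0) = exp(-r*dt) * [p_u*0.000000 + p_m*0.130000 + p_d*0.641169] = 0.218439
  V(2,+1) = exp(-r*dt) * [p_u*0.000000 + p_m*0.000000 + p_d*0.130000] = 0.026866
  V(2,+2) = exp(-r*dt) * [p_u*0.000000 + p_m*0.000000 + p_d*0.000000] = 0.000000
  V(1,-1) = exp(-r*dt) * [p_u*0.218439 + p_m*0.631118 + p_d*0.914727] = 0.633278
  V(1,+0) = exp(-r*dt) * [p_u*0.026866 + p_m*0.218439 + p_d*0.631118] = 0.278149
  V(1,+1) = exp(-r*dt) * [p_u*0.000000 + p_m*0.026866 + p_d*0.218439] = 0.062902
  V(0,+0) = exp(-r*dt) * [p_u*0.062902 + p_m*0.278149 + p_d*0.633278] = 0.322529


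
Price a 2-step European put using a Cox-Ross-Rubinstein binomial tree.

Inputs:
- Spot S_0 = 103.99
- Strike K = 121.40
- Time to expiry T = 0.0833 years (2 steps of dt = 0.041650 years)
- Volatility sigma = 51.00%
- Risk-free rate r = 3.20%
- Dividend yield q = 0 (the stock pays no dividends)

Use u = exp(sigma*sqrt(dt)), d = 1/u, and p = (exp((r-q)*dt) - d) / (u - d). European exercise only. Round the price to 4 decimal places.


Answer: Price = V(0,0) = 18.6186

Derivation:
dt = T/N = 0.041650
u = exp(sigma*sqrt(dt)) = 1.109692; d = 1/u = 0.901151
p = (exp((r-q)*dt) - d) / (u - d) = 0.480398
Discount per step: exp(-r*dt) = 0.998668
Stock lattice S(k, i) with i counting down-moves:
  k=0: S(0,0) = 103.9900
  k=1: S(1,0) = 115.3969; S(1,1) = 93.7107
  k=2: S(2,0) = 128.0550; S(2,1) = 103.9900; S(2,2) = 84.4475
Terminal payoffs V(N, i) = max(K - S_T, 0):
  V(2,0) = 0.000000; V(2,1) = 17.410000; V(2,2) = 36.952524
Backward induction: V(k, i) = exp(-r*dt) * [p * V(k+1, i) + (1-p) * V(k+1, i+1)].
  V(1,0) = exp(-r*dt) * [p*0.000000 + (1-p)*17.410000] = 9.034219
  V(1,1) = exp(-r*dt) * [p*17.410000 + (1-p)*36.952524] = 27.527618
  V(0,0) = exp(-r*dt) * [p*9.034219 + (1-p)*27.527618] = 18.618591


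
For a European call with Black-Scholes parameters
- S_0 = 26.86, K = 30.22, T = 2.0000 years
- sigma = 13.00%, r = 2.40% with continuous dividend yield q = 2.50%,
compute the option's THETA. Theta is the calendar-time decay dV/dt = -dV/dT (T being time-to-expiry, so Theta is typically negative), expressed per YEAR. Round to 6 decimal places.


Answer: Theta = -0.374642

Derivation:
d1 = -0.5600599322; d2 = -0.7439076954
phi(d1) = 0.3410343420; exp(-qT) = 0.9512294245; exp(-rT) = 0.9531337871
Theta = -S*exp(-qT)*phi(d1)*sigma/(2*sqrt(T)) - r*K*exp(-rT)*N(d2) + q*S*exp(-qT)*N(d1)
N(d1) = 0.2877192796; N(d2) = 0.2284661598; sqrt(T) = 1.4142135624
Term 1 = -26.8600 * 0.9512294245 * 0.3410343420 * 0.1300 / (2 * 1.4142135624) = -0.4004863861
Term 2 = -0.0240 * 30.2200 * 0.9531337871 * 0.2284661598 = -0.1579361142
Term 3 = 0.0250 * 26.8600 * 0.9512294245 * 0.2877192796 = 0.1837808506
Theta = -0.4004863861 + (-0.1579361142) + (0.1837808506) = -0.374642


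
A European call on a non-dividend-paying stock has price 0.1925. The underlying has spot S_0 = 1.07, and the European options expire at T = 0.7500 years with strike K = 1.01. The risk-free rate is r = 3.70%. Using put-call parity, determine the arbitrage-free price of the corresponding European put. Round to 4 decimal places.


Answer: Put price = 0.1049

Derivation:
Put-call parity: C - P = S_0 * exp(-qT) - K * exp(-rT).
S_0 * exp(-qT) = 1.0700 * 1.00000000 = 1.07000000
K * exp(-rT) = 1.0100 * 0.97263149 = 0.98235781
P = C - S*exp(-qT) + K*exp(-rT)
P = 0.1925 - 1.07000000 + 0.98235781 = 0.1049


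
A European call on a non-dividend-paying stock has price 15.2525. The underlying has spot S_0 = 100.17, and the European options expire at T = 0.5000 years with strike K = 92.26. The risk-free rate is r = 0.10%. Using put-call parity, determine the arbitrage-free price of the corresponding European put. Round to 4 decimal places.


Put-call parity: C - P = S_0 * exp(-qT) - K * exp(-rT).
S_0 * exp(-qT) = 100.1700 * 1.00000000 = 100.17000000
K * exp(-rT) = 92.2600 * 0.99950012 = 92.21388153
P = C - S*exp(-qT) + K*exp(-rT)
P = 15.2525 - 100.17000000 + 92.21388153 = 7.2964

Answer: Put price = 7.2964


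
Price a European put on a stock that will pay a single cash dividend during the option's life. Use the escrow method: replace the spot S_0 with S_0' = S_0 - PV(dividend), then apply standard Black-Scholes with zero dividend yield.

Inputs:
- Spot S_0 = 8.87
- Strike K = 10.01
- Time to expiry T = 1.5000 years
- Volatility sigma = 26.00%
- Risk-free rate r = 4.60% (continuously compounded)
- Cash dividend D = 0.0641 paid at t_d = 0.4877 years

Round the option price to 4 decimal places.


Answer: Price = 1.4351

Derivation:
PV(D) = D * exp(-r * t_d) = 0.0641 * 0.97781558 = 0.06267798
S_0' = S_0 - PV(D) = 8.8700 - 0.06267798 = 8.80732202
d1 = (ln(S_0'/K) + (r + sigma^2/2)*T) / (sigma*sqrt(T)) = -0.02606876
d2 = d1 - sigma*sqrt(T) = -0.34450242
exp(-rT) = 0.93332668
N(-d1) = 0.51039875; N(-d2) = 0.63476576
P = K * exp(-rT) * N(-d2) - S_0' * N(-d1) = 10.0100 * 0.93332668 * 0.63476576 - 8.80732202 * 0.51039875 = 1.4351


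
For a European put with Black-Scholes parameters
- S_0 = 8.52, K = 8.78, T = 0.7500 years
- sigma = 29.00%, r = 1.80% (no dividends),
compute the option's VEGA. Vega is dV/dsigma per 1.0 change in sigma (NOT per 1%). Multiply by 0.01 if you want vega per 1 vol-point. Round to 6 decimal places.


d1 = 0.0596360351; d2 = -0.1915113320
phi(d1) = 0.3982335003; exp(-qT) = 1.0000000000; exp(-rT) = 0.9865907163
Vega = S * exp(-qT) * phi(d1) * sqrt(T) = 8.5200 * 1.0000000000 * 0.3982335003 * 0.8660254038 = 2.938380

Answer: Vega = 2.938380


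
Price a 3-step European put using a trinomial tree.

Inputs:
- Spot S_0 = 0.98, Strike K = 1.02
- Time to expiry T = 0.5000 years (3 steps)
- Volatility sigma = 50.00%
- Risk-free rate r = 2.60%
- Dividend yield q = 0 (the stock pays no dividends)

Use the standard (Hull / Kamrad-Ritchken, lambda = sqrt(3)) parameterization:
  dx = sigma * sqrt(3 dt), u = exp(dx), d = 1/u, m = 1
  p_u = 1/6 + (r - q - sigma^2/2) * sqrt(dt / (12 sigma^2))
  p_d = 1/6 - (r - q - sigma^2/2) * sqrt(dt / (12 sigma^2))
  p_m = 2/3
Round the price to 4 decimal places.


Answer: Price = V(0,0) = 0.1469

Derivation:
dt = T/N = 0.166667; dx = sigma*sqrt(3*dt) = 0.353553
u = exp(dx) = 1.424119; d = 1/u = 0.702189
p_u = 0.143332, p_m = 0.666667, p_d = 0.190001
Discount per step: exp(-r*dt) = 0.995676
Stock lattice S(k, j) with j the centered position index:
  k=0: S(0,+0) = 0.9800
  k=1: S(1,-1) = 0.6881; S(1,+0) = 0.9800; S(1,+1) = 1.3956
  k=2: S(2,-2) = 0.4832; S(2,-1) = 0.6881; S(2,+0) = 0.9800; S(2,+1) = 1.3956; S(2,+2) = 1.9876
  k=3: S(3,-3) = 0.3393; S(3,-2) = 0.4832; S(3,-1) = 0.6881; S(3,+0) = 0.9800; S(3,+1) = 1.3956; S(3,+2) = 1.9876; S(3,+3) = 2.8305
Terminal payoffs V(N, j) = max(K - S_T, 0):
  V(3,-3) = 0.680697; V(3,-2) = 0.536793; V(3,-1) = 0.331855; V(3,+0) = 0.040000; V(3,+1) = 0.000000; V(3,+2) = 0.000000; V(3,+3) = 0.000000
Backward induction: V(k, j) = exp(-r*dt) * [p_u * V(k+1, j+1) + p_m * V(k+1, j) + p_d * V(k+1, j-1)]
  V(2,-2) = exp(-r*dt) * [p_u*0.331855 + p_m*0.536793 + p_d*0.680697] = 0.532448
  V(2,-1) = exp(-r*dt) * [p_u*0.040000 + p_m*0.331855 + p_d*0.536793] = 0.327539
  V(2,+0) = exp(-r*dt) * [p_u*0.000000 + p_m*0.040000 + p_d*0.331855] = 0.089332
  V(2,+1) = exp(-r*dt) * [p_u*0.000000 + p_m*0.000000 + p_d*0.040000] = 0.007567
  V(2,+2) = exp(-r*dt) * [p_u*0.000000 + p_m*0.000000 + p_d*0.000000] = 0.000000
  V(1,-1) = exp(-r*dt) * [p_u*0.089332 + p_m*0.327539 + p_d*0.532448] = 0.330892
  V(1,+0) = exp(-r*dt) * [p_u*0.007567 + p_m*0.089332 + p_d*0.327539] = 0.122341
  V(1,+1) = exp(-r*dt) * [p_u*0.000000 + p_m*0.007567 + p_d*0.089332] = 0.021923
  V(0,+0) = exp(-r*dt) * [p_u*0.021923 + p_m*0.122341 + p_d*0.330892] = 0.146934


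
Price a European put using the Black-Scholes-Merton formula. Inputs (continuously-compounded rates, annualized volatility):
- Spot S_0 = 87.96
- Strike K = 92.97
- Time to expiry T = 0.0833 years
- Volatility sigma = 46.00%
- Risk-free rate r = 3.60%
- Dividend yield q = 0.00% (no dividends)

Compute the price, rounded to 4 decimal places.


d1 = (ln(S/K) + (r - q + 0.5*sigma^2) * T) / (sigma * sqrt(T)) = -0.32827238
d2 = d1 - sigma * sqrt(T) = -0.46103638
exp(-rT) = 0.99700569; exp(-qT) = 1.00000000
P = K * exp(-rT) * N(-d2) - S_0 * exp(-qT) * N(-d1)
N(-d1) = 0.62864714; N(-d2) = 0.67761375
P = 92.9700 * 0.99700569 * 0.67761375 - 87.9600 * 1.00000000 * 0.62864714 = 7.5133

Answer: Price = 7.5133


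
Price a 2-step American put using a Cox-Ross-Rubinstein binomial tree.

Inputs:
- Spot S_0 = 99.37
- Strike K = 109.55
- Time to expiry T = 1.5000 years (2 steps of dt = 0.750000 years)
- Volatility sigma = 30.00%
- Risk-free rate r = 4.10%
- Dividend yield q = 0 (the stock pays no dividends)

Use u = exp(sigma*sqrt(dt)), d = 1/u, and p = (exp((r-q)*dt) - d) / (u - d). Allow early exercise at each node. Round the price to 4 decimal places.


Answer: Price = V(0,0) = 18.5173

Derivation:
dt = T/N = 0.750000
u = exp(sigma*sqrt(dt)) = 1.296681; d = 1/u = 0.771200
p = (exp((r-q)*dt) - d) / (u - d) = 0.494838
Discount per step: exp(-r*dt) = 0.969718
Stock lattice S(k, i) with i counting down-moves:
  k=0: S(0,0) = 99.3700
  k=1: S(1,0) = 128.8512; S(1,1) = 76.6341
  k=2: S(2,0) = 167.0788; S(2,1) = 99.3700; S(2,2) = 59.1002
Terminal payoffs V(N, i) = max(K - S_T, 0):
  V(2,0) = 0.000000; V(2,1) = 10.180000; V(2,2) = 50.449758
Backward induction: V(k, i) = exp(-r*dt) * [p * V(k+1, i) + (1-p) * V(k+1, i+1)]; then take max(V_cont, immediate exercise) for American.
  V(1,0) = exp(-r*dt) * [p*0.000000 + (1-p)*10.180000] = 4.986824; exercise = 0.000000; V(1,0) = max -> 4.986824
  V(1,1) = exp(-r*dt) * [p*10.180000 + (1-p)*50.449758] = 29.598466; exercise = 32.915863; V(1,1) = max -> 32.915863
  V(0,0) = exp(-r*dt) * [p*4.986824 + (1-p)*32.915863] = 18.517266; exercise = 10.180000; V(0,0) = max -> 18.517266


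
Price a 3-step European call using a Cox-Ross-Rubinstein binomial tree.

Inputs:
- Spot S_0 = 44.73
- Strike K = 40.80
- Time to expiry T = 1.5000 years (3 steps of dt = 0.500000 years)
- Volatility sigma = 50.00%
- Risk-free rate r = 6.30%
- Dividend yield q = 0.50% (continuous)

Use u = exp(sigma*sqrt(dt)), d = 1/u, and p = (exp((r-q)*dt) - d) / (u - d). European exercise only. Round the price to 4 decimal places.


dt = T/N = 0.500000
u = exp(sigma*sqrt(dt)) = 1.424119; d = 1/u = 0.702189
p = (exp((r-q)*dt) - d) / (u - d) = 0.453279
Discount per step: exp(-r*dt) = 0.968991
Stock lattice S(k, i) with i counting down-moves:
  k=0: S(0,0) = 44.7300
  k=1: S(1,0) = 63.7008; S(1,1) = 31.4089
  k=2: S(2,0) = 90.7176; S(2,1) = 44.7300; S(2,2) = 22.0550
  k=3: S(3,0) = 129.1926; S(3,1) = 63.7008; S(3,2) = 31.4089; S(3,3) = 15.4867
Terminal payoffs V(N, i) = max(S_T - K, 0):
  V(3,0) = 88.392636; V(3,1) = 22.900844; V(3,2) = 0.000000; V(3,3) = 0.000000
Backward induction: V(k, i) = exp(-r*dt) * [p * V(k+1, i) + (1-p) * V(k+1, i+1)].
  V(2,0) = exp(-r*dt) * [p*88.392636 + (1-p)*22.900844] = 50.956241
  V(2,1) = exp(-r*dt) * [p*22.900844 + (1-p)*0.000000] = 10.058588
  V(2,2) = exp(-r*dt) * [p*0.000000 + (1-p)*0.000000] = 0.000000
  V(1,0) = exp(-r*dt) * [p*50.956241 + (1-p)*10.058588] = 27.709889
  V(1,1) = exp(-r*dt) * [p*10.058588 + (1-p)*0.000000] = 4.417968
  V(0,0) = exp(-r*dt) * [p*27.709889 + (1-p)*4.417968] = 14.511329

Answer: Price = V(0,0) = 14.5113


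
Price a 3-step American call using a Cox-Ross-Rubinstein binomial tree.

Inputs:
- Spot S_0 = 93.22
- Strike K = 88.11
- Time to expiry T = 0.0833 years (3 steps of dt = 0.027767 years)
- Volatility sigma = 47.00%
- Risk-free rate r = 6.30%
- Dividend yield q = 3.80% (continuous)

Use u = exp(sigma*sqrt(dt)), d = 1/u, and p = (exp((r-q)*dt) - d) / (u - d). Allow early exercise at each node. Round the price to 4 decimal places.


Answer: Price = V(0,0) = 7.9703

Derivation:
dt = T/N = 0.027767
u = exp(sigma*sqrt(dt)) = 1.081466; d = 1/u = 0.924671
p = (exp((r-q)*dt) - d) / (u - d) = 0.484859
Discount per step: exp(-r*dt) = 0.998252
Stock lattice S(k, i) with i counting down-moves:
  k=0: S(0,0) = 93.2200
  k=1: S(1,0) = 100.8143; S(1,1) = 86.1978
  k=2: S(2,0) = 109.0272; S(2,1) = 93.2200; S(2,2) = 79.7046
  k=3: S(3,0) = 117.9093; S(3,1) = 100.8143; S(3,2) = 86.1978; S(3,3) = 73.7005
Terminal payoffs V(N, i) = max(S_T - K, 0):
  V(3,0) = 29.799253; V(3,1) = 12.704274; V(3,2) = 0.000000; V(3,3) = 0.000000
Backward induction: V(k, i) = exp(-r*dt) * [p * V(k+1, i) + (1-p) * V(k+1, i+1)]; then take max(V_cont, immediate exercise) for American.
  V(2,0) = exp(-r*dt) * [p*29.799253 + (1-p)*12.704274] = 20.956243; exercise = 20.917225; V(2,0) = max -> 20.956243
  V(2,1) = exp(-r*dt) * [p*12.704274 + (1-p)*0.000000] = 6.149020; exercise = 5.110000; V(2,1) = max -> 6.149020
  V(2,2) = exp(-r*dt) * [p*0.000000 + (1-p)*0.000000] = 0.000000; exercise = 0.000000; V(2,2) = max -> 0.000000
  V(1,0) = exp(-r*dt) * [p*20.956243 + (1-p)*6.149020] = 13.305145; exercise = 12.704274; V(1,0) = max -> 13.305145
  V(1,1) = exp(-r*dt) * [p*6.149020 + (1-p)*0.000000] = 2.976199; exercise = 0.000000; V(1,1) = max -> 2.976199
  V(0,0) = exp(-r*dt) * [p*13.305145 + (1-p)*2.976199] = 7.970330; exercise = 5.110000; V(0,0) = max -> 7.970330


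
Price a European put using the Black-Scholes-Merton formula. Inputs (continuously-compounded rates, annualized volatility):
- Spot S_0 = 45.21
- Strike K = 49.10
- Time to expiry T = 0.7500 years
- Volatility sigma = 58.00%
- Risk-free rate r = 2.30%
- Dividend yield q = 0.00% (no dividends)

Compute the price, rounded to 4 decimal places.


d1 = (ln(S/K) + (r - q + 0.5*sigma^2) * T) / (sigma * sqrt(T)) = 0.12116246
d2 = d1 - sigma * sqrt(T) = -0.38113227
exp(-rT) = 0.98289793; exp(-qT) = 1.00000000
P = K * exp(-rT) * N(-d2) - S_0 * exp(-qT) * N(-d1)
N(-d1) = 0.45178118; N(-d2) = 0.64844745
P = 49.1000 * 0.98289793 * 0.64844745 - 45.2100 * 1.00000000 * 0.45178118 = 10.8692

Answer: Price = 10.8692


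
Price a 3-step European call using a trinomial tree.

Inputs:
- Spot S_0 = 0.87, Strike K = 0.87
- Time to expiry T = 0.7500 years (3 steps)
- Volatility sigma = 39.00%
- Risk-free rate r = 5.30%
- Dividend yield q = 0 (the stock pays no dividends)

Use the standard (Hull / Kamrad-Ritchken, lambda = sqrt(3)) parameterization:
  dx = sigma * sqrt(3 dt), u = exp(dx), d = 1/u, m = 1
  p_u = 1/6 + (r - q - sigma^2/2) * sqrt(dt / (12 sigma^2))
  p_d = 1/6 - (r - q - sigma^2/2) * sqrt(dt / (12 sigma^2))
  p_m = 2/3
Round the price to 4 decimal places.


Answer: Price = V(0,0) = 0.1214

Derivation:
dt = T/N = 0.250000; dx = sigma*sqrt(3*dt) = 0.337750
u = exp(dx) = 1.401790; d = 1/u = 0.713374
p_u = 0.158136, p_m = 0.666667, p_d = 0.175197
Discount per step: exp(-r*dt) = 0.986837
Stock lattice S(k, j) with j the centered position index:
  k=0: S(0,+0) = 0.8700
  k=1: S(1,-1) = 0.6206; S(1,+0) = 0.8700; S(1,+1) = 1.2196
  k=2: S(2,-2) = 0.4427; S(2,-1) = 0.6206; S(2,+0) = 0.8700; S(2,+1) = 1.2196; S(2,+2) = 1.7096
  k=3: S(3,-3) = 0.3158; S(3,-2) = 0.4427; S(3,-1) = 0.6206; S(3,+0) = 0.8700; S(3,+1) = 1.2196; S(3,+2) = 1.7096; S(3,+3) = 2.3964
Terminal payoffs V(N, j) = max(S_T - K, 0):
  V(3,-3) = 0.000000; V(3,-2) = 0.000000; V(3,-1) = 0.000000; V(3,+0) = 0.000000; V(3,+1) = 0.349557; V(3,+2) = 0.839563; V(3,+3) = 1.526448
Backward induction: V(k, j) = exp(-r*dt) * [p_u * V(k+1, j+1) + p_m * V(k+1, j) + p_d * V(k+1, j-1)]
  V(2,-2) = exp(-r*dt) * [p_u*0.000000 + p_m*0.000000 + p_d*0.000000] = 0.000000
  V(2,-1) = exp(-r*dt) * [p_u*0.000000 + p_m*0.000000 + p_d*0.000000] = 0.000000
  V(2,+0) = exp(-r*dt) * [p_u*0.349557 + p_m*0.000000 + p_d*0.000000] = 0.054550
  V(2,+1) = exp(-r*dt) * [p_u*0.839563 + p_m*0.349557 + p_d*0.000000] = 0.360988
  V(2,+2) = exp(-r*dt) * [p_u*1.526448 + p_m*0.839563 + p_d*0.349557] = 0.850986
  V(1,-1) = exp(-r*dt) * [p_u*0.054550 + p_m*0.000000 + p_d*0.000000] = 0.008513
  V(1,+0) = exp(-r*dt) * [p_u*0.360988 + p_m*0.054550 + p_d*0.000000] = 0.092222
  V(1,+1) = exp(-r*dt) * [p_u*0.850986 + p_m*0.360988 + p_d*0.054550] = 0.379723
  V(0,+0) = exp(-r*dt) * [p_u*0.379723 + p_m*0.092222 + p_d*0.008513] = 0.121401


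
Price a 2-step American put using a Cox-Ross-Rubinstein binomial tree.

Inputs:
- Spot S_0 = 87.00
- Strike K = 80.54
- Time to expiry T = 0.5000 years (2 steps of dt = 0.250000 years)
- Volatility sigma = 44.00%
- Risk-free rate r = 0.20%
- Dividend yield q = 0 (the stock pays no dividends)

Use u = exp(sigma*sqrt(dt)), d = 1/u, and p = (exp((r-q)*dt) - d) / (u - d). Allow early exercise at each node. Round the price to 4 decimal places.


dt = T/N = 0.250000
u = exp(sigma*sqrt(dt)) = 1.246077; d = 1/u = 0.802519
p = (exp((r-q)*dt) - d) / (u - d) = 0.446348
Discount per step: exp(-r*dt) = 0.999500
Stock lattice S(k, i) with i counting down-moves:
  k=0: S(0,0) = 87.0000
  k=1: S(1,0) = 108.4087; S(1,1) = 69.8191
  k=2: S(2,0) = 135.0855; S(2,1) = 87.0000; S(2,2) = 56.0312
Terminal payoffs V(N, i) = max(K - S_T, 0):
  V(2,0) = 0.000000; V(2,1) = 0.000000; V(2,2) = 24.508831
Backward induction: V(k, i) = exp(-r*dt) * [p * V(k+1, i) + (1-p) * V(k+1, i+1)]; then take max(V_cont, immediate exercise) for American.
  V(1,0) = exp(-r*dt) * [p*0.000000 + (1-p)*0.000000] = 0.000000; exercise = 0.000000; V(1,0) = max -> 0.000000
  V(1,1) = exp(-r*dt) * [p*0.000000 + (1-p)*24.508831] = 13.562573; exercise = 10.720865; V(1,1) = max -> 13.562573
  V(0,0) = exp(-r*dt) * [p*0.000000 + (1-p)*13.562573] = 7.505188; exercise = 0.000000; V(0,0) = max -> 7.505188

Answer: Price = V(0,0) = 7.5052


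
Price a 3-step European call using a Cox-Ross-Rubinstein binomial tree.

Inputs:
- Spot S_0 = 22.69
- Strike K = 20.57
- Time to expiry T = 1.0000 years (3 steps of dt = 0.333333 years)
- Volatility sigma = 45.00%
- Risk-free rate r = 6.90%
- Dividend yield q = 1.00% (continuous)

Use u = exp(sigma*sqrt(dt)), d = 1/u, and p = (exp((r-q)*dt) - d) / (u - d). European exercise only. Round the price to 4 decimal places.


Answer: Price = V(0,0) = 5.7817

Derivation:
dt = T/N = 0.333333
u = exp(sigma*sqrt(dt)) = 1.296681; d = 1/u = 0.771200
p = (exp((r-q)*dt) - d) / (u - d) = 0.473207
Discount per step: exp(-r*dt) = 0.977262
Stock lattice S(k, i) with i counting down-moves:
  k=0: S(0,0) = 22.6900
  k=1: S(1,0) = 29.4217; S(1,1) = 17.4985
  k=2: S(2,0) = 38.1505; S(2,1) = 22.6900; S(2,2) = 13.4949
  k=3: S(3,0) = 49.4690; S(3,1) = 29.4217; S(3,2) = 17.4985; S(3,3) = 10.4072
Terminal payoffs V(N, i) = max(S_T - K, 0):
  V(3,0) = 28.899047; V(3,1) = 8.851683; V(3,2) = 0.000000; V(3,3) = 0.000000
Backward induction: V(k, i) = exp(-r*dt) * [p * V(k+1, i) + (1-p) * V(k+1, i+1)].
  V(2,0) = exp(-r*dt) * [p*28.899047 + (1-p)*8.851683] = 17.921280
  V(2,1) = exp(-r*dt) * [p*8.851683 + (1-p)*0.000000] = 4.093443
  V(2,2) = exp(-r*dt) * [p*0.000000 + (1-p)*0.000000] = 0.000000
  V(1,0) = exp(-r*dt) * [p*17.921280 + (1-p)*4.093443] = 10.395023
  V(1,1) = exp(-r*dt) * [p*4.093443 + (1-p)*0.000000] = 1.893004
  V(0,0) = exp(-r*dt) * [p*10.395023 + (1-p)*1.893004] = 5.781703


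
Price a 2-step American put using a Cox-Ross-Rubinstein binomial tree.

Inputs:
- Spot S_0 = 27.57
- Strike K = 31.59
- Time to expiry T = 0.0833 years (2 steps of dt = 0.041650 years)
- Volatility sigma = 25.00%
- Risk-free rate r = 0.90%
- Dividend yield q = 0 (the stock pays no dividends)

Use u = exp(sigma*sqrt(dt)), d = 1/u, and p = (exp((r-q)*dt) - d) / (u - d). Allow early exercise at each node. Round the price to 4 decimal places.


dt = T/N = 0.041650
u = exp(sigma*sqrt(dt)) = 1.052345; d = 1/u = 0.950259
p = (exp((r-q)*dt) - d) / (u - d) = 0.490920
Discount per step: exp(-r*dt) = 0.999625
Stock lattice S(k, i) with i counting down-moves:
  k=0: S(0,0) = 27.5700
  k=1: S(1,0) = 29.0131; S(1,1) = 26.1986
  k=2: S(2,0) = 30.5318; S(2,1) = 27.5700; S(2,2) = 24.8955
Terminal payoffs V(N, i) = max(K - S_T, 0):
  V(2,0) = 1.058166; V(2,1) = 4.020000; V(2,2) = 6.694512
Backward induction: V(k, i) = exp(-r*dt) * [p * V(k+1, i) + (1-p) * V(k+1, i+1)]; then take max(V_cont, immediate exercise) for American.
  V(1,0) = exp(-r*dt) * [p*1.058166 + (1-p)*4.020000] = 2.565014; exercise = 2.576854; V(1,0) = max -> 2.576854
  V(1,1) = exp(-r*dt) * [p*4.020000 + (1-p)*6.694512] = 5.379523; exercise = 5.391363; V(1,1) = max -> 5.391363
  V(0,0) = exp(-r*dt) * [p*2.576854 + (1-p)*5.391363] = 4.008161; exercise = 4.020000; V(0,0) = max -> 4.020000

Answer: Price = V(0,0) = 4.0200
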